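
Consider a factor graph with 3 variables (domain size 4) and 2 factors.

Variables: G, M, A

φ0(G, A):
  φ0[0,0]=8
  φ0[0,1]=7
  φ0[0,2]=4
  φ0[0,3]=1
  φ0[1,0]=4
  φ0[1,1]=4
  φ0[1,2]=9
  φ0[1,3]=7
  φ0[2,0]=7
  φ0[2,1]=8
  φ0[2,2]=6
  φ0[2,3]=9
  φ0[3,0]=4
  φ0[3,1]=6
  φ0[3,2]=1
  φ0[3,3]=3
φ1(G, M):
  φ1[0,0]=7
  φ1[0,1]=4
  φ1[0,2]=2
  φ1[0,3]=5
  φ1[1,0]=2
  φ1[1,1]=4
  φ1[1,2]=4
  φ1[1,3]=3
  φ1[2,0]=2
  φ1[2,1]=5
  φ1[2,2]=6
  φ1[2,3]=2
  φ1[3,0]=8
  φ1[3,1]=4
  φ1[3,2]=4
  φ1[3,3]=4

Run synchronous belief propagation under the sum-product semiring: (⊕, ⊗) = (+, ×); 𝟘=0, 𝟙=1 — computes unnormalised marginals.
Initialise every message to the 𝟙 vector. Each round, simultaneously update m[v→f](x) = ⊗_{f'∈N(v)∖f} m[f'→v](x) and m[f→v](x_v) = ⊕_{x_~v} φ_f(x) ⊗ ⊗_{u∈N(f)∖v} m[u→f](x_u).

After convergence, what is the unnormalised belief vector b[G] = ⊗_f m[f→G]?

init: all messages = 𝟙 over 4 values
r1 m[φ0→G] = [20, 24, 30, 14]
r1 m[φ0→A] = [23, 25, 20, 20]
r1 m[φ1→G] = [18, 13, 15, 20]
r1 m[φ1→M] = [19, 17, 16, 14]
r1 m[G→φ0] = [1, 1, 1, 1]
r1 m[G→φ1] = [1, 1, 1, 1]
r1 m[M→φ1] = [1, 1, 1, 1]
r1 m[A→φ0] = [1, 1, 1, 1]
r2 m[φ0→G] = [20, 24, 30, 14]
r2 m[φ0→A] = [23, 25, 20, 20]
r2 m[φ1→G] = [18, 13, 15, 20]
r2 m[φ1→M] = [19, 17, 16, 14]
r2 m[G→φ0] = [18, 13, 15, 20]
r2 m[G→φ1] = [20, 24, 30, 14]
r2 m[M→φ1] = [1, 1, 1, 1]
r2 m[A→φ0] = [1, 1, 1, 1]
r3 m[φ0→G] = [20, 24, 30, 14]
r3 m[φ0→A] = [381, 418, 299, 304]
r3 m[φ1→G] = [18, 13, 15, 20]
r3 m[φ1→M] = [360, 382, 372, 288]
r3 m[G→φ0] = [18, 13, 15, 20]
r3 m[G→φ1] = [20, 24, 30, 14]
r3 m[M→φ1] = [1, 1, 1, 1]
r3 m[A→φ0] = [1, 1, 1, 1]
r4 m[φ0→G] = [20, 24, 30, 14]
r4 m[φ0→A] = [381, 418, 299, 304]
r4 m[φ1→G] = [18, 13, 15, 20]
r4 m[φ1→M] = [360, 382, 372, 288]
r4 m[G→φ0] = [18, 13, 15, 20]
r4 m[G→φ1] = [20, 24, 30, 14]
r4 m[M→φ1] = [1, 1, 1, 1]
r4 m[A→φ0] = [1, 1, 1, 1]
fixed point reached at round 4
b[G] = ⊗ incoming = [360, 312, 450, 280]

b[G] = [360, 312, 450, 280]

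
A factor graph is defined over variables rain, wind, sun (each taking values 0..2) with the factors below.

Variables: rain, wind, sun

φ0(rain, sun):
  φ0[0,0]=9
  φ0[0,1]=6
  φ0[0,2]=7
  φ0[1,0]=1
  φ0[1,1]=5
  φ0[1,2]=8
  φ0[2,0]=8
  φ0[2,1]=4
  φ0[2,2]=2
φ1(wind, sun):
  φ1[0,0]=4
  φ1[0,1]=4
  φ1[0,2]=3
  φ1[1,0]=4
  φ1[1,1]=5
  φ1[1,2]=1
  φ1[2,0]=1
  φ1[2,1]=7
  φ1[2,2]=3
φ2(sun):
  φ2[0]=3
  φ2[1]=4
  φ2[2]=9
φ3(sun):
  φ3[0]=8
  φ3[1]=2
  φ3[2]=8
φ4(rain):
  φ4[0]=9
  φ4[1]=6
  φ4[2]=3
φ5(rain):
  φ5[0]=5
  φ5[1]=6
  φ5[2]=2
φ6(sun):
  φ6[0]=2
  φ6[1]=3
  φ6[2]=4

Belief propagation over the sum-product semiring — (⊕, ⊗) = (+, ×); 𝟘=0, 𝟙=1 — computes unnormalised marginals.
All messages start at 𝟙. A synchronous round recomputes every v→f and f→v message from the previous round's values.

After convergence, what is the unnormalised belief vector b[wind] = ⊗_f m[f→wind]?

b[wind] = [670752, 327888, 634464]

init: all messages = 𝟙 over 3 values
r1 m[φ0→rain] = [22, 14, 14]
r1 m[φ0→sun] = [18, 15, 17]
r1 m[φ1→wind] = [11, 10, 11]
r1 m[φ1→sun] = [9, 16, 7]
r1 m[φ2→sun] = [3, 4, 9]
r1 m[φ3→sun] = [8, 2, 8]
r1 m[φ4→rain] = [9, 6, 3]
r1 m[φ5→rain] = [5, 6, 2]
r1 m[φ6→sun] = [2, 3, 4]
r1 m[rain→φ0] = [1, 1, 1]
r1 m[rain→φ4] = [1, 1, 1]
r1 m[rain→φ5] = [1, 1, 1]
r1 m[wind→φ1] = [1, 1, 1]
r1 m[sun→φ0] = [1, 1, 1]
r1 m[sun→φ1] = [1, 1, 1]
r1 m[sun→φ2] = [1, 1, 1]
r1 m[sun→φ3] = [1, 1, 1]
r1 m[sun→φ6] = [1, 1, 1]
r2 m[φ0→rain] = [22, 14, 14]
r2 m[φ0→sun] = [18, 15, 17]
r2 m[φ1→wind] = [11, 10, 11]
r2 m[φ1→sun] = [9, 16, 7]
r2 m[φ2→sun] = [3, 4, 9]
r2 m[φ3→sun] = [8, 2, 8]
r2 m[φ4→rain] = [9, 6, 3]
r2 m[φ5→rain] = [5, 6, 2]
r2 m[φ6→sun] = [2, 3, 4]
r2 m[rain→φ0] = [45, 36, 6]
r2 m[rain→φ4] = [110, 84, 28]
r2 m[rain→φ5] = [198, 84, 42]
r2 m[wind→φ1] = [1, 1, 1]
r2 m[sun→φ0] = [432, 384, 2016]
r2 m[sun→φ1] = [864, 360, 4896]
r2 m[sun→φ2] = [2592, 1440, 3808]
r2 m[sun→φ3] = [972, 2880, 4284]
r2 m[sun→φ6] = [3888, 1920, 8568]
r3 m[φ0→rain] = [20304, 18480, 9024]
r3 m[φ0→sun] = [489, 474, 615]
r3 m[φ1→wind] = [19584, 10152, 18072]
r3 m[φ1→sun] = [9, 16, 7]
r3 m[φ2→sun] = [3, 4, 9]
r3 m[φ3→sun] = [8, 2, 8]
r3 m[φ4→rain] = [9, 6, 3]
r3 m[φ5→rain] = [5, 6, 2]
r3 m[φ6→sun] = [2, 3, 4]
r3 m[rain→φ0] = [45, 36, 6]
r3 m[rain→φ4] = [110, 84, 28]
r3 m[rain→φ5] = [198, 84, 42]
r3 m[wind→φ1] = [1, 1, 1]
r3 m[sun→φ0] = [432, 384, 2016]
r3 m[sun→φ1] = [864, 360, 4896]
r3 m[sun→φ2] = [2592, 1440, 3808]
r3 m[sun→φ3] = [972, 2880, 4284]
r3 m[sun→φ6] = [3888, 1920, 8568]
r4 m[φ0→rain] = [20304, 18480, 9024]
r4 m[φ0→sun] = [489, 474, 615]
r4 m[φ1→wind] = [19584, 10152, 18072]
r4 m[φ1→sun] = [9, 16, 7]
r4 m[φ2→sun] = [3, 4, 9]
r4 m[φ3→sun] = [8, 2, 8]
r4 m[φ4→rain] = [9, 6, 3]
r4 m[φ5→rain] = [5, 6, 2]
r4 m[φ6→sun] = [2, 3, 4]
r4 m[rain→φ0] = [45, 36, 6]
r4 m[rain→φ4] = [101520, 110880, 18048]
r4 m[rain→φ5] = [182736, 110880, 27072]
r4 m[wind→φ1] = [1, 1, 1]
r4 m[sun→φ0] = [432, 384, 2016]
r4 m[sun→φ1] = [23472, 11376, 177120]
r4 m[sun→φ2] = [70416, 45504, 137760]
r4 m[sun→φ3] = [26406, 91008, 154980]
r4 m[sun→φ6] = [105624, 60672, 309960]
r5 m[φ0→rain] = [20304, 18480, 9024]
r5 m[φ0→sun] = [489, 474, 615]
r5 m[φ1→wind] = [670752, 327888, 634464]
r5 m[φ1→sun] = [9, 16, 7]
r5 m[φ2→sun] = [3, 4, 9]
r5 m[φ3→sun] = [8, 2, 8]
r5 m[φ4→rain] = [9, 6, 3]
r5 m[φ5→rain] = [5, 6, 2]
r5 m[φ6→sun] = [2, 3, 4]
r5 m[rain→φ0] = [45, 36, 6]
r5 m[rain→φ4] = [101520, 110880, 18048]
r5 m[rain→φ5] = [182736, 110880, 27072]
r5 m[wind→φ1] = [1, 1, 1]
r5 m[sun→φ0] = [432, 384, 2016]
r5 m[sun→φ1] = [23472, 11376, 177120]
r5 m[sun→φ2] = [70416, 45504, 137760]
r5 m[sun→φ3] = [26406, 91008, 154980]
r5 m[sun→φ6] = [105624, 60672, 309960]
r6 m[φ0→rain] = [20304, 18480, 9024]
r6 m[φ0→sun] = [489, 474, 615]
r6 m[φ1→wind] = [670752, 327888, 634464]
r6 m[φ1→sun] = [9, 16, 7]
r6 m[φ2→sun] = [3, 4, 9]
r6 m[φ3→sun] = [8, 2, 8]
r6 m[φ4→rain] = [9, 6, 3]
r6 m[φ5→rain] = [5, 6, 2]
r6 m[φ6→sun] = [2, 3, 4]
r6 m[rain→φ0] = [45, 36, 6]
r6 m[rain→φ4] = [101520, 110880, 18048]
r6 m[rain→φ5] = [182736, 110880, 27072]
r6 m[wind→φ1] = [1, 1, 1]
r6 m[sun→φ0] = [432, 384, 2016]
r6 m[sun→φ1] = [23472, 11376, 177120]
r6 m[sun→φ2] = [70416, 45504, 137760]
r6 m[sun→φ3] = [26406, 91008, 154980]
r6 m[sun→φ6] = [105624, 60672, 309960]
fixed point reached at round 6
b[wind] = ⊗ incoming = [670752, 327888, 634464]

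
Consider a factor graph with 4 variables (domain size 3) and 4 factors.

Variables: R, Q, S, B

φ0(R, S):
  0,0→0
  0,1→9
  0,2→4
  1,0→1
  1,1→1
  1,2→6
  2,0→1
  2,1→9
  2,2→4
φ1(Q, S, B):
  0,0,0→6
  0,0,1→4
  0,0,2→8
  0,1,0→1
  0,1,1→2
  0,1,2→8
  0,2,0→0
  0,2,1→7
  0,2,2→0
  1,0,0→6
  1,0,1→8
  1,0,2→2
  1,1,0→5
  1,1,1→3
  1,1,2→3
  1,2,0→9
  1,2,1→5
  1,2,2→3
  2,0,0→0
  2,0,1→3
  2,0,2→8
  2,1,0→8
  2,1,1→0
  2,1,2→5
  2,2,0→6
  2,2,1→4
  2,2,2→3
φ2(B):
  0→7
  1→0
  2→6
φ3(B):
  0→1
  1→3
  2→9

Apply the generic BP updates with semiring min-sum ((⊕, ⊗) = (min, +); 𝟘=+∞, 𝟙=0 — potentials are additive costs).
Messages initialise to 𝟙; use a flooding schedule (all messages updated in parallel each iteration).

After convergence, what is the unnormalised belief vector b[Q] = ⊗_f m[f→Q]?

b[Q] = [6, 7, 4]

init: all messages = 𝟙 over 3 values
r1 m[φ0→R] = [0, 1, 1]
r1 m[φ0→S] = [0, 1, 4]
r1 m[φ1→Q] = [0, 2, 0]
r1 m[φ1→S] = [0, 0, 0]
r1 m[φ1→B] = [0, 0, 0]
r1 m[φ2→B] = [7, 0, 6]
r1 m[φ3→B] = [1, 3, 9]
r1 m[R→φ0] = [0, 0, 0]
r1 m[Q→φ1] = [0, 0, 0]
r1 m[S→φ0] = [0, 0, 0]
r1 m[S→φ1] = [0, 0, 0]
r1 m[B→φ1] = [0, 0, 0]
r1 m[B→φ2] = [0, 0, 0]
r1 m[B→φ3] = [0, 0, 0]
r2 m[φ0→R] = [0, 1, 1]
r2 m[φ0→S] = [0, 1, 4]
r2 m[φ1→Q] = [0, 2, 0]
r2 m[φ1→S] = [0, 0, 0]
r2 m[φ1→B] = [0, 0, 0]
r2 m[φ2→B] = [7, 0, 6]
r2 m[φ3→B] = [1, 3, 9]
r2 m[R→φ0] = [0, 0, 0]
r2 m[Q→φ1] = [0, 0, 0]
r2 m[S→φ0] = [0, 0, 0]
r2 m[S→φ1] = [0, 1, 4]
r2 m[B→φ1] = [8, 3, 15]
r2 m[B→φ2] = [1, 3, 9]
r2 m[B→φ3] = [7, 0, 6]
r3 m[φ0→R] = [0, 1, 1]
r3 m[φ0→S] = [0, 1, 4]
r3 m[φ1→Q] = [6, 7, 4]
r3 m[φ1→S] = [6, 3, 7]
r3 m[φ1→B] = [0, 1, 2]
r3 m[φ2→B] = [7, 0, 6]
r3 m[φ3→B] = [1, 3, 9]
r3 m[R→φ0] = [0, 0, 0]
r3 m[Q→φ1] = [0, 0, 0]
r3 m[S→φ0] = [0, 0, 0]
r3 m[S→φ1] = [0, 1, 4]
r3 m[B→φ1] = [8, 3, 15]
r3 m[B→φ2] = [1, 3, 9]
r3 m[B→φ3] = [7, 0, 6]
r4 m[φ0→R] = [0, 1, 1]
r4 m[φ0→S] = [0, 1, 4]
r4 m[φ1→Q] = [6, 7, 4]
r4 m[φ1→S] = [6, 3, 7]
r4 m[φ1→B] = [0, 1, 2]
r4 m[φ2→B] = [7, 0, 6]
r4 m[φ3→B] = [1, 3, 9]
r4 m[R→φ0] = [0, 0, 0]
r4 m[Q→φ1] = [0, 0, 0]
r4 m[S→φ0] = [6, 3, 7]
r4 m[S→φ1] = [0, 1, 4]
r4 m[B→φ1] = [8, 3, 15]
r4 m[B→φ2] = [1, 4, 11]
r4 m[B→φ3] = [7, 1, 8]
r5 m[φ0→R] = [6, 4, 7]
r5 m[φ0→S] = [0, 1, 4]
r5 m[φ1→Q] = [6, 7, 4]
r5 m[φ1→S] = [6, 3, 7]
r5 m[φ1→B] = [0, 1, 2]
r5 m[φ2→B] = [7, 0, 6]
r5 m[φ3→B] = [1, 3, 9]
r5 m[R→φ0] = [0, 0, 0]
r5 m[Q→φ1] = [0, 0, 0]
r5 m[S→φ0] = [6, 3, 7]
r5 m[S→φ1] = [0, 1, 4]
r5 m[B→φ1] = [8, 3, 15]
r5 m[B→φ2] = [1, 4, 11]
r5 m[B→φ3] = [7, 1, 8]
r6 m[φ0→R] = [6, 4, 7]
r6 m[φ0→S] = [0, 1, 4]
r6 m[φ1→Q] = [6, 7, 4]
r6 m[φ1→S] = [6, 3, 7]
r6 m[φ1→B] = [0, 1, 2]
r6 m[φ2→B] = [7, 0, 6]
r6 m[φ3→B] = [1, 3, 9]
r6 m[R→φ0] = [0, 0, 0]
r6 m[Q→φ1] = [0, 0, 0]
r6 m[S→φ0] = [6, 3, 7]
r6 m[S→φ1] = [0, 1, 4]
r6 m[B→φ1] = [8, 3, 15]
r6 m[B→φ2] = [1, 4, 11]
r6 m[B→φ3] = [7, 1, 8]
fixed point reached at round 6
b[Q] = ⊗ incoming = [6, 7, 4]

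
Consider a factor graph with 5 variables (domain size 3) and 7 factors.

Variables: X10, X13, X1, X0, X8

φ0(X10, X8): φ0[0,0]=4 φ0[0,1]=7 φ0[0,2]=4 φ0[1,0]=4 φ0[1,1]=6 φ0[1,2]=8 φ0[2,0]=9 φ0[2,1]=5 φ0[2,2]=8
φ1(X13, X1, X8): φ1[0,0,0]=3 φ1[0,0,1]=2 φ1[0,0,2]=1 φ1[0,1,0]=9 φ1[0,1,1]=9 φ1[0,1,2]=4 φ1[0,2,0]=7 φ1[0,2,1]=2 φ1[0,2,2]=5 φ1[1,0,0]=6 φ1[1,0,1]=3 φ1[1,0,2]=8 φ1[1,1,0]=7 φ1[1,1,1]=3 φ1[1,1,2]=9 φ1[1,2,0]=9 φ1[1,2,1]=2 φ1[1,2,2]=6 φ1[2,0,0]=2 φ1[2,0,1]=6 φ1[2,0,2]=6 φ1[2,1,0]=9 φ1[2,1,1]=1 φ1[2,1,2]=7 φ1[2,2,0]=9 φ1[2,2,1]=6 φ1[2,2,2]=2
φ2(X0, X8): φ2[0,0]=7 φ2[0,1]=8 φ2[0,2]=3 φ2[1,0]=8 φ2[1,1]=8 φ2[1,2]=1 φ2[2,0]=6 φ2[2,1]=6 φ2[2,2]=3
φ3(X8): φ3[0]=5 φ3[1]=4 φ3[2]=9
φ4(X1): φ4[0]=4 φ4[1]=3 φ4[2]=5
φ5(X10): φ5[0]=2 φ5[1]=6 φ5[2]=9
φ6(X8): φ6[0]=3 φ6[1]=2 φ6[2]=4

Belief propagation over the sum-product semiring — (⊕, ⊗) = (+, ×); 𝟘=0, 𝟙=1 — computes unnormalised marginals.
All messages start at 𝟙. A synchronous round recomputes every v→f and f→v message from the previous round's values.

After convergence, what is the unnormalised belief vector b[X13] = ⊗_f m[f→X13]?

init: all messages = 𝟙 over 3 values
r1 m[φ0→X10] = [15, 18, 22]
r1 m[φ0→X8] = [17, 18, 20]
r1 m[φ1→X13] = [42, 53, 48]
r1 m[φ1→X1] = [37, 58, 48]
r1 m[φ1→X8] = [61, 34, 48]
r1 m[φ2→X0] = [18, 17, 15]
r1 m[φ2→X8] = [21, 22, 7]
r1 m[φ3→X8] = [5, 4, 9]
r1 m[φ4→X1] = [4, 3, 5]
r1 m[φ5→X10] = [2, 6, 9]
r1 m[φ6→X8] = [3, 2, 4]
r1 m[X10→φ0] = [1, 1, 1]
r1 m[X10→φ5] = [1, 1, 1]
r1 m[X13→φ1] = [1, 1, 1]
r1 m[X1→φ1] = [1, 1, 1]
r1 m[X1→φ4] = [1, 1, 1]
r1 m[X0→φ2] = [1, 1, 1]
r1 m[X8→φ0] = [1, 1, 1]
r1 m[X8→φ1] = [1, 1, 1]
r1 m[X8→φ2] = [1, 1, 1]
r1 m[X8→φ3] = [1, 1, 1]
r1 m[X8→φ6] = [1, 1, 1]
r2 m[φ0→X10] = [15, 18, 22]
r2 m[φ0→X8] = [17, 18, 20]
r2 m[φ1→X13] = [42, 53, 48]
r2 m[φ1→X1] = [37, 58, 48]
r2 m[φ1→X8] = [61, 34, 48]
r2 m[φ2→X0] = [18, 17, 15]
r2 m[φ2→X8] = [21, 22, 7]
r2 m[φ3→X8] = [5, 4, 9]
r2 m[φ4→X1] = [4, 3, 5]
r2 m[φ5→X10] = [2, 6, 9]
r2 m[φ6→X8] = [3, 2, 4]
r2 m[X10→φ0] = [2, 6, 9]
r2 m[X10→φ5] = [15, 18, 22]
r2 m[X13→φ1] = [1, 1, 1]
r2 m[X1→φ1] = [4, 3, 5]
r2 m[X1→φ4] = [37, 58, 48]
r2 m[X0→φ2] = [1, 1, 1]
r2 m[X8→φ0] = [19215, 5984, 12096]
r2 m[X8→φ1] = [5355, 3168, 5040]
r2 m[X8→φ2] = [15555, 4896, 34560]
r2 m[X8→φ3] = [65331, 26928, 26880]
r2 m[X8→φ6] = [108885, 53856, 60480]
r3 m[φ0→X10] = [167132, 209532, 299623]
r3 m[φ0→X8] = [113, 95, 128]
r3 m[φ1→X13] = [745470, 1028718, 886176]
r3 m[φ1→X1] = [169353, 275859, 231075]
r3 m[φ1→X8] = [244, 133, 185]
r3 m[φ2→X0] = [251733, 198168, 226386]
r3 m[φ2→X8] = [21, 22, 7]
r3 m[φ3→X8] = [5, 4, 9]
r3 m[φ4→X1] = [4, 3, 5]
r3 m[φ5→X10] = [2, 6, 9]
r3 m[φ6→X8] = [3, 2, 4]
r3 m[X10→φ0] = [2, 6, 9]
r3 m[X10→φ5] = [15, 18, 22]
r3 m[X13→φ1] = [1, 1, 1]
r3 m[X1→φ1] = [4, 3, 5]
r3 m[X1→φ4] = [37, 58, 48]
r3 m[X0→φ2] = [1, 1, 1]
r3 m[X8→φ0] = [19215, 5984, 12096]
r3 m[X8→φ1] = [5355, 3168, 5040]
r3 m[X8→φ2] = [15555, 4896, 34560]
r3 m[X8→φ3] = [65331, 26928, 26880]
r3 m[X8→φ6] = [108885, 53856, 60480]
r4 m[φ0→X10] = [167132, 209532, 299623]
r4 m[φ0→X8] = [113, 95, 128]
r4 m[φ1→X13] = [745470, 1028718, 886176]
r4 m[φ1→X1] = [169353, 275859, 231075]
r4 m[φ1→X8] = [244, 133, 185]
r4 m[φ2→X0] = [251733, 198168, 226386]
r4 m[φ2→X8] = [21, 22, 7]
r4 m[φ3→X8] = [5, 4, 9]
r4 m[φ4→X1] = [4, 3, 5]
r4 m[φ5→X10] = [2, 6, 9]
r4 m[φ6→X8] = [3, 2, 4]
r4 m[X10→φ0] = [2, 6, 9]
r4 m[X10→φ5] = [167132, 209532, 299623]
r4 m[X13→φ1] = [1, 1, 1]
r4 m[X1→φ1] = [4, 3, 5]
r4 m[X1→φ4] = [169353, 275859, 231075]
r4 m[X0→φ2] = [1, 1, 1]
r4 m[X8→φ0] = [76860, 23408, 46620]
r4 m[X8→φ1] = [35595, 16720, 32256]
r4 m[X8→φ2] = [413580, 101080, 852480]
r4 m[X8→φ3] = [1737036, 555940, 663040]
r4 m[X8→φ6] = [2895060, 1111880, 1491840]
r5 m[φ0→X10] = [657776, 820848, 1181740]
r5 m[φ0→X8] = [113, 95, 128]
r5 m[φ1→X13] = [4708926, 6592654, 5574720]
r5 m[φ1→X1] = [1059305, 1752355, 1476403]
r5 m[φ1→X8] = [244, 133, 185]
r5 m[φ2→X0] = [6261140, 4969760, 5645400]
r5 m[φ2→X8] = [21, 22, 7]
r5 m[φ3→X8] = [5, 4, 9]
r5 m[φ4→X1] = [4, 3, 5]
r5 m[φ5→X10] = [2, 6, 9]
r5 m[φ6→X8] = [3, 2, 4]
r5 m[X10→φ0] = [2, 6, 9]
r5 m[X10→φ5] = [167132, 209532, 299623]
r5 m[X13→φ1] = [1, 1, 1]
r5 m[X1→φ1] = [4, 3, 5]
r5 m[X1→φ4] = [169353, 275859, 231075]
r5 m[X0→φ2] = [1, 1, 1]
r5 m[X8→φ0] = [76860, 23408, 46620]
r5 m[X8→φ1] = [35595, 16720, 32256]
r5 m[X8→φ2] = [413580, 101080, 852480]
r5 m[X8→φ3] = [1737036, 555940, 663040]
r5 m[X8→φ6] = [2895060, 1111880, 1491840]
r6 m[φ0→X10] = [657776, 820848, 1181740]
r6 m[φ0→X8] = [113, 95, 128]
r6 m[φ1→X13] = [4708926, 6592654, 5574720]
r6 m[φ1→X1] = [1059305, 1752355, 1476403]
r6 m[φ1→X8] = [244, 133, 185]
r6 m[φ2→X0] = [6261140, 4969760, 5645400]
r6 m[φ2→X8] = [21, 22, 7]
r6 m[φ3→X8] = [5, 4, 9]
r6 m[φ4→X1] = [4, 3, 5]
r6 m[φ5→X10] = [2, 6, 9]
r6 m[φ6→X8] = [3, 2, 4]
r6 m[X10→φ0] = [2, 6, 9]
r6 m[X10→φ5] = [657776, 820848, 1181740]
r6 m[X13→φ1] = [1, 1, 1]
r6 m[X1→φ1] = [4, 3, 5]
r6 m[X1→φ4] = [1059305, 1752355, 1476403]
r6 m[X0→φ2] = [1, 1, 1]
r6 m[X8→φ0] = [76860, 23408, 46620]
r6 m[X8→φ1] = [35595, 16720, 32256]
r6 m[X8→φ2] = [413580, 101080, 852480]
r6 m[X8→φ3] = [1737036, 555940, 663040]
r6 m[X8→φ6] = [2895060, 1111880, 1491840]
r7 m[φ0→X10] = [657776, 820848, 1181740]
r7 m[φ0→X8] = [113, 95, 128]
r7 m[φ1→X13] = [4708926, 6592654, 5574720]
r7 m[φ1→X1] = [1059305, 1752355, 1476403]
r7 m[φ1→X8] = [244, 133, 185]
r7 m[φ2→X0] = [6261140, 4969760, 5645400]
r7 m[φ2→X8] = [21, 22, 7]
r7 m[φ3→X8] = [5, 4, 9]
r7 m[φ4→X1] = [4, 3, 5]
r7 m[φ5→X10] = [2, 6, 9]
r7 m[φ6→X8] = [3, 2, 4]
r7 m[X10→φ0] = [2, 6, 9]
r7 m[X10→φ5] = [657776, 820848, 1181740]
r7 m[X13→φ1] = [1, 1, 1]
r7 m[X1→φ1] = [4, 3, 5]
r7 m[X1→φ4] = [1059305, 1752355, 1476403]
r7 m[X0→φ2] = [1, 1, 1]
r7 m[X8→φ0] = [76860, 23408, 46620]
r7 m[X8→φ1] = [35595, 16720, 32256]
r7 m[X8→φ2] = [413580, 101080, 852480]
r7 m[X8→φ3] = [1737036, 555940, 663040]
r7 m[X8→φ6] = [2895060, 1111880, 1491840]
fixed point reached at round 7
b[X13] = ⊗ incoming = [4708926, 6592654, 5574720]

b[X13] = [4708926, 6592654, 5574720]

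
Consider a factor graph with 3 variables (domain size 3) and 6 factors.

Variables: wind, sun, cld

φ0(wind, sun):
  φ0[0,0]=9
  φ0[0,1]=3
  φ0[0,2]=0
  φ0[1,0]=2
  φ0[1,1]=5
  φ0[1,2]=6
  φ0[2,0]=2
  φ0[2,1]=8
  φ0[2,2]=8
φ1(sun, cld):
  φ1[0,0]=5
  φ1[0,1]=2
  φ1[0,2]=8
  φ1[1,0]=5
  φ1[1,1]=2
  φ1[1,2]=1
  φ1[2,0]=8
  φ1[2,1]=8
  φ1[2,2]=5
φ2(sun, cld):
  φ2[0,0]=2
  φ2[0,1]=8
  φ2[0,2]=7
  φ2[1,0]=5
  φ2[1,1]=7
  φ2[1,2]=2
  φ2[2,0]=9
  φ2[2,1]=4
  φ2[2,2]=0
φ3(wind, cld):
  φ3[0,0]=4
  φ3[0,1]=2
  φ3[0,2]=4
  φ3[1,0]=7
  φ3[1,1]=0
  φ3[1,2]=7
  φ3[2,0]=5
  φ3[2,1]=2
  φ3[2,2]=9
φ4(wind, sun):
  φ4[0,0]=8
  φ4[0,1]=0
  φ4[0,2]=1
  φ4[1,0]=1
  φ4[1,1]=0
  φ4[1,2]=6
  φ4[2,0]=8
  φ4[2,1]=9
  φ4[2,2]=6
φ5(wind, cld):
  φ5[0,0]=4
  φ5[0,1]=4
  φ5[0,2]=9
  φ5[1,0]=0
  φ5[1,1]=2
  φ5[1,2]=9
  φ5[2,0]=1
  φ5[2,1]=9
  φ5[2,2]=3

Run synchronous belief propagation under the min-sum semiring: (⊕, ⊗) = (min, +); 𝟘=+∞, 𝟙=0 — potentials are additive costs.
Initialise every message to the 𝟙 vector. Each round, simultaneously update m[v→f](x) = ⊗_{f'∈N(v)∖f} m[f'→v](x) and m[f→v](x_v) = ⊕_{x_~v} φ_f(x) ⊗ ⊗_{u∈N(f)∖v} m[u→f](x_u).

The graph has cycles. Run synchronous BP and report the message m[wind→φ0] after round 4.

init: all messages = 𝟙 over 3 values
r1 m[φ0→wind] = [0, 2, 2]
r1 m[φ0→sun] = [2, 3, 0]
r1 m[φ1→sun] = [2, 1, 5]
r1 m[φ1→cld] = [5, 2, 1]
r1 m[φ2→sun] = [2, 2, 0]
r1 m[φ2→cld] = [2, 4, 0]
r1 m[φ3→wind] = [2, 0, 2]
r1 m[φ3→cld] = [4, 0, 4]
r1 m[φ4→wind] = [0, 0, 6]
r1 m[φ4→sun] = [1, 0, 1]
r1 m[φ5→wind] = [4, 0, 1]
r1 m[φ5→cld] = [0, 2, 3]
r1 m[wind→φ0] = [0, 0, 0]
r1 m[wind→φ3] = [0, 0, 0]
r1 m[wind→φ4] = [0, 0, 0]
r1 m[wind→φ5] = [0, 0, 0]
r1 m[sun→φ0] = [0, 0, 0]
r1 m[sun→φ1] = [0, 0, 0]
r1 m[sun→φ2] = [0, 0, 0]
r1 m[sun→φ4] = [0, 0, 0]
r1 m[cld→φ1] = [0, 0, 0]
r1 m[cld→φ2] = [0, 0, 0]
r1 m[cld→φ3] = [0, 0, 0]
r1 m[cld→φ5] = [0, 0, 0]
r2 m[φ0→wind] = [0, 2, 2]
r2 m[φ0→sun] = [2, 3, 0]
r2 m[φ1→sun] = [2, 1, 5]
r2 m[φ1→cld] = [5, 2, 1]
r2 m[φ2→sun] = [2, 2, 0]
r2 m[φ2→cld] = [2, 4, 0]
r2 m[φ3→wind] = [2, 0, 2]
r2 m[φ3→cld] = [4, 0, 4]
r2 m[φ4→wind] = [0, 0, 6]
r2 m[φ4→sun] = [1, 0, 1]
r2 m[φ5→wind] = [4, 0, 1]
r2 m[φ5→cld] = [0, 2, 3]
r2 m[wind→φ0] = [6, 0, 9]
r2 m[wind→φ3] = [4, 2, 9]
r2 m[wind→φ4] = [6, 2, 5]
r2 m[wind→φ5] = [2, 2, 10]
r2 m[sun→φ0] = [5, 3, 6]
r2 m[sun→φ1] = [5, 5, 1]
r2 m[sun→φ2] = [5, 4, 6]
r2 m[sun→φ4] = [6, 6, 5]
r2 m[cld→φ1] = [6, 6, 7]
r2 m[cld→φ2] = [9, 4, 8]
r2 m[cld→φ3] = [7, 8, 4]
r2 m[cld→φ5] = [11, 6, 5]
r3 m[φ0→wind] = [6, 7, 7]
r3 m[φ0→sun] = [2, 5, 6]
r3 m[φ1→sun] = [8, 8, 12]
r3 m[φ1→cld] = [9, 7, 6]
r3 m[φ2→sun] = [11, 10, 8]
r3 m[φ2→cld] = [7, 10, 6]
r3 m[φ3→wind] = [8, 8, 10]
r3 m[φ3→cld] = [8, 2, 8]
r3 m[φ4→wind] = [6, 6, 11]
r3 m[φ4→sun] = [3, 2, 7]
r3 m[φ5→wind] = [10, 8, 8]
r3 m[φ5→cld] = [2, 4, 11]
r3 m[wind→φ0] = [6, 0, 9]
r3 m[wind→φ3] = [4, 2, 9]
r3 m[wind→φ4] = [6, 2, 5]
r3 m[wind→φ5] = [2, 2, 10]
r3 m[sun→φ0] = [5, 3, 6]
r3 m[sun→φ1] = [5, 5, 1]
r3 m[sun→φ2] = [5, 4, 6]
r3 m[sun→φ4] = [6, 6, 5]
r3 m[cld→φ1] = [6, 6, 7]
r3 m[cld→φ2] = [9, 4, 8]
r3 m[cld→φ3] = [7, 8, 4]
r3 m[cld→φ5] = [11, 6, 5]
r4 m[φ0→wind] = [6, 7, 7]
r4 m[φ0→sun] = [2, 5, 6]
r4 m[φ1→sun] = [8, 8, 12]
r4 m[φ1→cld] = [9, 7, 6]
r4 m[φ2→sun] = [11, 10, 8]
r4 m[φ2→cld] = [7, 10, 6]
r4 m[φ3→wind] = [8, 8, 10]
r4 m[φ3→cld] = [8, 2, 8]
r4 m[φ4→wind] = [6, 6, 11]
r4 m[φ4→sun] = [3, 2, 7]
r4 m[φ5→wind] = [10, 8, 8]
r4 m[φ5→cld] = [2, 4, 11]
r4 m[wind→φ0] = [24, 22, 29]
r4 m[wind→φ3] = [22, 21, 26]
r4 m[wind→φ4] = [24, 23, 25]
r4 m[wind→φ5] = [20, 21, 28]
r4 m[sun→φ0] = [22, 20, 27]
r4 m[sun→φ1] = [16, 17, 21]
r4 m[sun→φ2] = [13, 15, 25]
r4 m[sun→φ4] = [21, 23, 26]
r4 m[cld→φ1] = [17, 16, 25]
r4 m[cld→φ2] = [19, 13, 25]
r4 m[cld→φ3] = [18, 21, 23]
r4 m[cld→φ5] = [24, 19, 20]

message @ round 4 = [24, 22, 29]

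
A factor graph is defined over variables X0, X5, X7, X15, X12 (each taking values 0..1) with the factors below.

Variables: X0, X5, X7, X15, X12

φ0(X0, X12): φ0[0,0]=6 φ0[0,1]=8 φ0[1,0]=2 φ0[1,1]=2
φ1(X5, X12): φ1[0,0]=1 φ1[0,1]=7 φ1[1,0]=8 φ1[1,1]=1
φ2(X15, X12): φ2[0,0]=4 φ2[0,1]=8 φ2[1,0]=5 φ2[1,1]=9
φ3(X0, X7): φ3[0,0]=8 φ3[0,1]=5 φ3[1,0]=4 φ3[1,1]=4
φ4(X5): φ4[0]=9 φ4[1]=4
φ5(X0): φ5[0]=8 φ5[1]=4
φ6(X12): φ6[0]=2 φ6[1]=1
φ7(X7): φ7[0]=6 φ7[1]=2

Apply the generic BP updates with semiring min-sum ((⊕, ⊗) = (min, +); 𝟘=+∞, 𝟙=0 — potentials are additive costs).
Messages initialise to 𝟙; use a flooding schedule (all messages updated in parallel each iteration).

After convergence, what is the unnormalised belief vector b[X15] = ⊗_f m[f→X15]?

b[X15] = [26, 27]

init: all messages = 𝟙 over 2 values
r1 m[φ0→X0] = [6, 2]
r1 m[φ0→X12] = [2, 2]
r1 m[φ1→X5] = [1, 1]
r1 m[φ1→X12] = [1, 1]
r1 m[φ2→X15] = [4, 5]
r1 m[φ2→X12] = [4, 8]
r1 m[φ3→X0] = [5, 4]
r1 m[φ3→X7] = [4, 4]
r1 m[φ4→X5] = [9, 4]
r1 m[φ5→X0] = [8, 4]
r1 m[φ6→X12] = [2, 1]
r1 m[φ7→X7] = [6, 2]
r1 m[X0→φ0] = [0, 0]
r1 m[X0→φ3] = [0, 0]
r1 m[X0→φ5] = [0, 0]
r1 m[X5→φ1] = [0, 0]
r1 m[X5→φ4] = [0, 0]
r1 m[X7→φ3] = [0, 0]
r1 m[X7→φ7] = [0, 0]
r1 m[X15→φ2] = [0, 0]
r1 m[X12→φ0] = [0, 0]
r1 m[X12→φ1] = [0, 0]
r1 m[X12→φ2] = [0, 0]
r1 m[X12→φ6] = [0, 0]
r2 m[φ0→X0] = [6, 2]
r2 m[φ0→X12] = [2, 2]
r2 m[φ1→X5] = [1, 1]
r2 m[φ1→X12] = [1, 1]
r2 m[φ2→X15] = [4, 5]
r2 m[φ2→X12] = [4, 8]
r2 m[φ3→X0] = [5, 4]
r2 m[φ3→X7] = [4, 4]
r2 m[φ4→X5] = [9, 4]
r2 m[φ5→X0] = [8, 4]
r2 m[φ6→X12] = [2, 1]
r2 m[φ7→X7] = [6, 2]
r2 m[X0→φ0] = [13, 8]
r2 m[X0→φ3] = [14, 6]
r2 m[X0→φ5] = [11, 6]
r2 m[X5→φ1] = [9, 4]
r2 m[X5→φ4] = [1, 1]
r2 m[X7→φ3] = [6, 2]
r2 m[X7→φ7] = [4, 4]
r2 m[X15→φ2] = [0, 0]
r2 m[X12→φ0] = [7, 10]
r2 m[X12→φ1] = [8, 11]
r2 m[X12→φ2] = [5, 4]
r2 m[X12→φ6] = [7, 11]
r3 m[φ0→X0] = [13, 9]
r3 m[φ0→X12] = [10, 10]
r3 m[φ1→X5] = [9, 12]
r3 m[φ1→X12] = [10, 5]
r3 m[φ2→X15] = [9, 10]
r3 m[φ2→X12] = [4, 8]
r3 m[φ3→X0] = [7, 6]
r3 m[φ3→X7] = [10, 10]
r3 m[φ4→X5] = [9, 4]
r3 m[φ5→X0] = [8, 4]
r3 m[φ6→X12] = [2, 1]
r3 m[φ7→X7] = [6, 2]
r3 m[X0→φ0] = [13, 8]
r3 m[X0→φ3] = [14, 6]
r3 m[X0→φ5] = [11, 6]
r3 m[X5→φ1] = [9, 4]
r3 m[X5→φ4] = [1, 1]
r3 m[X7→φ3] = [6, 2]
r3 m[X7→φ7] = [4, 4]
r3 m[X15→φ2] = [0, 0]
r3 m[X12→φ0] = [7, 10]
r3 m[X12→φ1] = [8, 11]
r3 m[X12→φ2] = [5, 4]
r3 m[X12→φ6] = [7, 11]
r4 m[φ0→X0] = [13, 9]
r4 m[φ0→X12] = [10, 10]
r4 m[φ1→X5] = [9, 12]
r4 m[φ1→X12] = [10, 5]
r4 m[φ2→X15] = [9, 10]
r4 m[φ2→X12] = [4, 8]
r4 m[φ3→X0] = [7, 6]
r4 m[φ3→X7] = [10, 10]
r4 m[φ4→X5] = [9, 4]
r4 m[φ5→X0] = [8, 4]
r4 m[φ6→X12] = [2, 1]
r4 m[φ7→X7] = [6, 2]
r4 m[X0→φ0] = [15, 10]
r4 m[X0→φ3] = [21, 13]
r4 m[X0→φ5] = [20, 15]
r4 m[X5→φ1] = [9, 4]
r4 m[X5→φ4] = [9, 12]
r4 m[X7→φ3] = [6, 2]
r4 m[X7→φ7] = [10, 10]
r4 m[X15→φ2] = [0, 0]
r4 m[X12→φ0] = [16, 14]
r4 m[X12→φ1] = [16, 19]
r4 m[X12→φ2] = [22, 16]
r4 m[X12→φ6] = [24, 23]
r5 m[φ0→X0] = [22, 16]
r5 m[φ0→X12] = [12, 12]
r5 m[φ1→X5] = [17, 20]
r5 m[φ1→X12] = [10, 5]
r5 m[φ2→X15] = [24, 25]
r5 m[φ2→X12] = [4, 8]
r5 m[φ3→X0] = [7, 6]
r5 m[φ3→X7] = [17, 17]
r5 m[φ4→X5] = [9, 4]
r5 m[φ5→X0] = [8, 4]
r5 m[φ6→X12] = [2, 1]
r5 m[φ7→X7] = [6, 2]
r5 m[X0→φ0] = [15, 10]
r5 m[X0→φ3] = [21, 13]
r5 m[X0→φ5] = [20, 15]
r5 m[X5→φ1] = [9, 4]
r5 m[X5→φ4] = [9, 12]
r5 m[X7→φ3] = [6, 2]
r5 m[X7→φ7] = [10, 10]
r5 m[X15→φ2] = [0, 0]
r5 m[X12→φ0] = [16, 14]
r5 m[X12→φ1] = [16, 19]
r5 m[X12→φ2] = [22, 16]
r5 m[X12→φ6] = [24, 23]
r6 m[φ0→X0] = [22, 16]
r6 m[φ0→X12] = [12, 12]
r6 m[φ1→X5] = [17, 20]
r6 m[φ1→X12] = [10, 5]
r6 m[φ2→X15] = [24, 25]
r6 m[φ2→X12] = [4, 8]
r6 m[φ3→X0] = [7, 6]
r6 m[φ3→X7] = [17, 17]
r6 m[φ4→X5] = [9, 4]
r6 m[φ5→X0] = [8, 4]
r6 m[φ6→X12] = [2, 1]
r6 m[φ7→X7] = [6, 2]
r6 m[X0→φ0] = [15, 10]
r6 m[X0→φ3] = [30, 20]
r6 m[X0→φ5] = [29, 22]
r6 m[X5→φ1] = [9, 4]
r6 m[X5→φ4] = [17, 20]
r6 m[X7→φ3] = [6, 2]
r6 m[X7→φ7] = [17, 17]
r6 m[X15→φ2] = [0, 0]
r6 m[X12→φ0] = [16, 14]
r6 m[X12→φ1] = [18, 21]
r6 m[X12→φ2] = [24, 18]
r6 m[X12→φ6] = [26, 25]
r7 m[φ0→X0] = [22, 16]
r7 m[φ0→X12] = [12, 12]
r7 m[φ1→X5] = [19, 22]
r7 m[φ1→X12] = [10, 5]
r7 m[φ2→X15] = [26, 27]
r7 m[φ2→X12] = [4, 8]
r7 m[φ3→X0] = [7, 6]
r7 m[φ3→X7] = [24, 24]
r7 m[φ4→X5] = [9, 4]
r7 m[φ5→X0] = [8, 4]
r7 m[φ6→X12] = [2, 1]
r7 m[φ7→X7] = [6, 2]
r7 m[X0→φ0] = [15, 10]
r7 m[X0→φ3] = [30, 20]
r7 m[X0→φ5] = [29, 22]
r7 m[X5→φ1] = [9, 4]
r7 m[X5→φ4] = [17, 20]
r7 m[X7→φ3] = [6, 2]
r7 m[X7→φ7] = [17, 17]
r7 m[X15→φ2] = [0, 0]
r7 m[X12→φ0] = [16, 14]
r7 m[X12→φ1] = [18, 21]
r7 m[X12→φ2] = [24, 18]
r7 m[X12→φ6] = [26, 25]
r8 m[φ0→X0] = [22, 16]
r8 m[φ0→X12] = [12, 12]
r8 m[φ1→X5] = [19, 22]
r8 m[φ1→X12] = [10, 5]
r8 m[φ2→X15] = [26, 27]
r8 m[φ2→X12] = [4, 8]
r8 m[φ3→X0] = [7, 6]
r8 m[φ3→X7] = [24, 24]
r8 m[φ4→X5] = [9, 4]
r8 m[φ5→X0] = [8, 4]
r8 m[φ6→X12] = [2, 1]
r8 m[φ7→X7] = [6, 2]
r8 m[X0→φ0] = [15, 10]
r8 m[X0→φ3] = [30, 20]
r8 m[X0→φ5] = [29, 22]
r8 m[X5→φ1] = [9, 4]
r8 m[X5→φ4] = [19, 22]
r8 m[X7→φ3] = [6, 2]
r8 m[X7→φ7] = [24, 24]
r8 m[X15→φ2] = [0, 0]
r8 m[X12→φ0] = [16, 14]
r8 m[X12→φ1] = [18, 21]
r8 m[X12→φ2] = [24, 18]
r8 m[X12→φ6] = [26, 25]
r9 m[φ0→X0] = [22, 16]
r9 m[φ0→X12] = [12, 12]
r9 m[φ1→X5] = [19, 22]
r9 m[φ1→X12] = [10, 5]
r9 m[φ2→X15] = [26, 27]
r9 m[φ2→X12] = [4, 8]
r9 m[φ3→X0] = [7, 6]
r9 m[φ3→X7] = [24, 24]
r9 m[φ4→X5] = [9, 4]
r9 m[φ5→X0] = [8, 4]
r9 m[φ6→X12] = [2, 1]
r9 m[φ7→X7] = [6, 2]
r9 m[X0→φ0] = [15, 10]
r9 m[X0→φ3] = [30, 20]
r9 m[X0→φ5] = [29, 22]
r9 m[X5→φ1] = [9, 4]
r9 m[X5→φ4] = [19, 22]
r9 m[X7→φ3] = [6, 2]
r9 m[X7→φ7] = [24, 24]
r9 m[X15→φ2] = [0, 0]
r9 m[X12→φ0] = [16, 14]
r9 m[X12→φ1] = [18, 21]
r9 m[X12→φ2] = [24, 18]
r9 m[X12→φ6] = [26, 25]
fixed point reached at round 9
b[X15] = ⊗ incoming = [26, 27]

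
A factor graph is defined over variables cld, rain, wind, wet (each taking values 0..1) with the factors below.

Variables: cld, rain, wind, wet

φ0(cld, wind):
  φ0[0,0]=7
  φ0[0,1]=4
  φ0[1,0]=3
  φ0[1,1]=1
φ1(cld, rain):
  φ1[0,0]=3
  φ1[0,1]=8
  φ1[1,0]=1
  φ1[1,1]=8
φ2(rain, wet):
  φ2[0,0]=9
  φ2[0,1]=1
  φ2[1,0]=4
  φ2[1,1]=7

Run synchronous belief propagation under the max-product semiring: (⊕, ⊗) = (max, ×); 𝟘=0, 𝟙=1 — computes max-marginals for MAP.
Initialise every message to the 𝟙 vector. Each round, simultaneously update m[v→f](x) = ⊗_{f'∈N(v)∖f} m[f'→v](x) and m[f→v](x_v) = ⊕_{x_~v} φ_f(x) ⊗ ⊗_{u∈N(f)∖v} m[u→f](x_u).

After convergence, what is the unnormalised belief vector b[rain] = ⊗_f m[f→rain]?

init: all messages = 𝟙 over 2 values
r1 m[φ0→cld] = [7, 3]
r1 m[φ0→wind] = [7, 4]
r1 m[φ1→cld] = [8, 8]
r1 m[φ1→rain] = [3, 8]
r1 m[φ2→rain] = [9, 7]
r1 m[φ2→wet] = [9, 7]
r1 m[cld→φ0] = [1, 1]
r1 m[cld→φ1] = [1, 1]
r1 m[rain→φ1] = [1, 1]
r1 m[rain→φ2] = [1, 1]
r1 m[wind→φ0] = [1, 1]
r1 m[wet→φ2] = [1, 1]
r2 m[φ0→cld] = [7, 3]
r2 m[φ0→wind] = [7, 4]
r2 m[φ1→cld] = [8, 8]
r2 m[φ1→rain] = [3, 8]
r2 m[φ2→rain] = [9, 7]
r2 m[φ2→wet] = [9, 7]
r2 m[cld→φ0] = [8, 8]
r2 m[cld→φ1] = [7, 3]
r2 m[rain→φ1] = [9, 7]
r2 m[rain→φ2] = [3, 8]
r2 m[wind→φ0] = [1, 1]
r2 m[wet→φ2] = [1, 1]
r3 m[φ0→cld] = [7, 3]
r3 m[φ0→wind] = [56, 32]
r3 m[φ1→cld] = [56, 56]
r3 m[φ1→rain] = [21, 56]
r3 m[φ2→rain] = [9, 7]
r3 m[φ2→wet] = [32, 56]
r3 m[cld→φ0] = [8, 8]
r3 m[cld→φ1] = [7, 3]
r3 m[rain→φ1] = [9, 7]
r3 m[rain→φ2] = [3, 8]
r3 m[wind→φ0] = [1, 1]
r3 m[wet→φ2] = [1, 1]
r4 m[φ0→cld] = [7, 3]
r4 m[φ0→wind] = [56, 32]
r4 m[φ1→cld] = [56, 56]
r4 m[φ1→rain] = [21, 56]
r4 m[φ2→rain] = [9, 7]
r4 m[φ2→wet] = [32, 56]
r4 m[cld→φ0] = [56, 56]
r4 m[cld→φ1] = [7, 3]
r4 m[rain→φ1] = [9, 7]
r4 m[rain→φ2] = [21, 56]
r4 m[wind→φ0] = [1, 1]
r4 m[wet→φ2] = [1, 1]
r5 m[φ0→cld] = [7, 3]
r5 m[φ0→wind] = [392, 224]
r5 m[φ1→cld] = [56, 56]
r5 m[φ1→rain] = [21, 56]
r5 m[φ2→rain] = [9, 7]
r5 m[φ2→wet] = [224, 392]
r5 m[cld→φ0] = [56, 56]
r5 m[cld→φ1] = [7, 3]
r5 m[rain→φ1] = [9, 7]
r5 m[rain→φ2] = [21, 56]
r5 m[wind→φ0] = [1, 1]
r5 m[wet→φ2] = [1, 1]
r6 m[φ0→cld] = [7, 3]
r6 m[φ0→wind] = [392, 224]
r6 m[φ1→cld] = [56, 56]
r6 m[φ1→rain] = [21, 56]
r6 m[φ2→rain] = [9, 7]
r6 m[φ2→wet] = [224, 392]
r6 m[cld→φ0] = [56, 56]
r6 m[cld→φ1] = [7, 3]
r6 m[rain→φ1] = [9, 7]
r6 m[rain→φ2] = [21, 56]
r6 m[wind→φ0] = [1, 1]
r6 m[wet→φ2] = [1, 1]
fixed point reached at round 6
b[rain] = ⊗ incoming = [189, 392]

b[rain] = [189, 392]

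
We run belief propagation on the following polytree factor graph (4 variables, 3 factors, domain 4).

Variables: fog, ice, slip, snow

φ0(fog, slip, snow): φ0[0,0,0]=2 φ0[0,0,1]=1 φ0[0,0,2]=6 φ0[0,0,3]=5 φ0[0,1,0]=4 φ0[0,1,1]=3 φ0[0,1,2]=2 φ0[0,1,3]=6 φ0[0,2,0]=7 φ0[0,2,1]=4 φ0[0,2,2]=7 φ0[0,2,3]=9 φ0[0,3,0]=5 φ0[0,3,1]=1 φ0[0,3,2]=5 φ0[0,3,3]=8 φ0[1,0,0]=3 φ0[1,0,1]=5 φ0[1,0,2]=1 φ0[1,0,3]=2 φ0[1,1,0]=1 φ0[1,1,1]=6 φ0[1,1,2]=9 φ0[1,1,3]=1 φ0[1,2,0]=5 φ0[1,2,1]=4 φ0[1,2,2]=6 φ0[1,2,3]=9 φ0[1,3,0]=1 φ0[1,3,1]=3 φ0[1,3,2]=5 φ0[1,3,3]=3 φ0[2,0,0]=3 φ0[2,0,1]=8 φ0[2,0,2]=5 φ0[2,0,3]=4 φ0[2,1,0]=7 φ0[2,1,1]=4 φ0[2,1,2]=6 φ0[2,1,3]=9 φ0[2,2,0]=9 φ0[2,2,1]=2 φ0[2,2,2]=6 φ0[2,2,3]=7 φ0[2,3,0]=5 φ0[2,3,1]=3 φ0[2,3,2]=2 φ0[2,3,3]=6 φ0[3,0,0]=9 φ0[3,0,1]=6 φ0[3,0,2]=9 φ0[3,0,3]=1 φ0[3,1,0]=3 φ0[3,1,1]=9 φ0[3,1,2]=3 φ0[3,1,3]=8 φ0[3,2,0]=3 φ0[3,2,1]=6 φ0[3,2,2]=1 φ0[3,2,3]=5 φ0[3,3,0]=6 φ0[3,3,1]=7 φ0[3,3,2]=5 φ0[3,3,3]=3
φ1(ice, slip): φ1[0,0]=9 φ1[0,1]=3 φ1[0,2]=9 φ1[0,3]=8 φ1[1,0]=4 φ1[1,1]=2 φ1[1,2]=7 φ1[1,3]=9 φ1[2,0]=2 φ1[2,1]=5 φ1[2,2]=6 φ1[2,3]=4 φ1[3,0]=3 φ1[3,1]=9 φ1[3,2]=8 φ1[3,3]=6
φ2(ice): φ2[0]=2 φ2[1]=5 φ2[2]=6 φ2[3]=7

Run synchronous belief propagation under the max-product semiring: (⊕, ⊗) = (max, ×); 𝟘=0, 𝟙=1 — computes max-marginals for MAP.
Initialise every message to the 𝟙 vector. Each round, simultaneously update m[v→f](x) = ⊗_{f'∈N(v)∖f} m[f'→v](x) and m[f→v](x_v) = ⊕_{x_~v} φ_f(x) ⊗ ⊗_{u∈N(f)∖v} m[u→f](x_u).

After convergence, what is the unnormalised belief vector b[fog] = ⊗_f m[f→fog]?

init: all messages = 𝟙 over 4 values
r1 m[φ0→fog] = [9, 9, 9, 9]
r1 m[φ0→slip] = [9, 9, 9, 8]
r1 m[φ0→snow] = [9, 9, 9, 9]
r1 m[φ1→ice] = [9, 9, 6, 9]
r1 m[φ1→slip] = [9, 9, 9, 9]
r1 m[φ2→ice] = [2, 5, 6, 7]
r1 m[fog→φ0] = [1, 1, 1, 1]
r1 m[ice→φ1] = [1, 1, 1, 1]
r1 m[ice→φ2] = [1, 1, 1, 1]
r1 m[slip→φ0] = [1, 1, 1, 1]
r1 m[slip→φ1] = [1, 1, 1, 1]
r1 m[snow→φ0] = [1, 1, 1, 1]
r2 m[φ0→fog] = [9, 9, 9, 9]
r2 m[φ0→slip] = [9, 9, 9, 8]
r2 m[φ0→snow] = [9, 9, 9, 9]
r2 m[φ1→ice] = [9, 9, 6, 9]
r2 m[φ1→slip] = [9, 9, 9, 9]
r2 m[φ2→ice] = [2, 5, 6, 7]
r2 m[fog→φ0] = [1, 1, 1, 1]
r2 m[ice→φ1] = [2, 5, 6, 7]
r2 m[ice→φ2] = [9, 9, 6, 9]
r2 m[slip→φ0] = [9, 9, 9, 9]
r2 m[slip→φ1] = [9, 9, 9, 8]
r2 m[snow→φ0] = [1, 1, 1, 1]
r3 m[φ0→fog] = [81, 81, 81, 81]
r3 m[φ0→slip] = [9, 9, 9, 8]
r3 m[φ0→snow] = [81, 81, 81, 81]
r3 m[φ1→ice] = [81, 72, 54, 81]
r3 m[φ1→slip] = [21, 63, 56, 45]
r3 m[φ2→ice] = [2, 5, 6, 7]
r3 m[fog→φ0] = [1, 1, 1, 1]
r3 m[ice→φ1] = [2, 5, 6, 7]
r3 m[ice→φ2] = [9, 9, 6, 9]
r3 m[slip→φ0] = [9, 9, 9, 9]
r3 m[slip→φ1] = [9, 9, 9, 8]
r3 m[snow→φ0] = [1, 1, 1, 1]
r4 m[φ0→fog] = [81, 81, 81, 81]
r4 m[φ0→slip] = [9, 9, 9, 8]
r4 m[φ0→snow] = [81, 81, 81, 81]
r4 m[φ1→ice] = [81, 72, 54, 81]
r4 m[φ1→slip] = [21, 63, 56, 45]
r4 m[φ2→ice] = [2, 5, 6, 7]
r4 m[fog→φ0] = [1, 1, 1, 1]
r4 m[ice→φ1] = [2, 5, 6, 7]
r4 m[ice→φ2] = [81, 72, 54, 81]
r4 m[slip→φ0] = [21, 63, 56, 45]
r4 m[slip→φ1] = [9, 9, 9, 8]
r4 m[snow→φ0] = [1, 1, 1, 1]
r5 m[φ0→fog] = [504, 567, 567, 567]
r5 m[φ0→slip] = [9, 9, 9, 8]
r5 m[φ0→snow] = [504, 567, 567, 567]
r5 m[φ1→ice] = [81, 72, 54, 81]
r5 m[φ1→slip] = [21, 63, 56, 45]
r5 m[φ2→ice] = [2, 5, 6, 7]
r5 m[fog→φ0] = [1, 1, 1, 1]
r5 m[ice→φ1] = [2, 5, 6, 7]
r5 m[ice→φ2] = [81, 72, 54, 81]
r5 m[slip→φ0] = [21, 63, 56, 45]
r5 m[slip→φ1] = [9, 9, 9, 8]
r5 m[snow→φ0] = [1, 1, 1, 1]
r6 m[φ0→fog] = [504, 567, 567, 567]
r6 m[φ0→slip] = [9, 9, 9, 8]
r6 m[φ0→snow] = [504, 567, 567, 567]
r6 m[φ1→ice] = [81, 72, 54, 81]
r6 m[φ1→slip] = [21, 63, 56, 45]
r6 m[φ2→ice] = [2, 5, 6, 7]
r6 m[fog→φ0] = [1, 1, 1, 1]
r6 m[ice→φ1] = [2, 5, 6, 7]
r6 m[ice→φ2] = [81, 72, 54, 81]
r6 m[slip→φ0] = [21, 63, 56, 45]
r6 m[slip→φ1] = [9, 9, 9, 8]
r6 m[snow→φ0] = [1, 1, 1, 1]
fixed point reached at round 6
b[fog] = ⊗ incoming = [504, 567, 567, 567]

b[fog] = [504, 567, 567, 567]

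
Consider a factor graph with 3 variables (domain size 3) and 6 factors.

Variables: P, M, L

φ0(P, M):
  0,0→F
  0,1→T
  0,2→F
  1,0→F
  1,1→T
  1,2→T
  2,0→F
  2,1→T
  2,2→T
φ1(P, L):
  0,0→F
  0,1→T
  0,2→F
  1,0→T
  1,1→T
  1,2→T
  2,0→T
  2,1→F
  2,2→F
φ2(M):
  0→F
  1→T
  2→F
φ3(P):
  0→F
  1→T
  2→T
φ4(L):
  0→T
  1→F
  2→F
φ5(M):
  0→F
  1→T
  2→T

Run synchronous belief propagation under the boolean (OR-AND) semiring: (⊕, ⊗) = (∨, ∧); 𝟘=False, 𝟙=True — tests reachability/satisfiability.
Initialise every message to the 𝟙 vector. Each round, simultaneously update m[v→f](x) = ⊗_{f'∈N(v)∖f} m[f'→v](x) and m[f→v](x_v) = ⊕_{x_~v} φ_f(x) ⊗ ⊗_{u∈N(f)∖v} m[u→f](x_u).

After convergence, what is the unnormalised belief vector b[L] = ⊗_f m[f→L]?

b[L] = [T, F, F]

init: all messages = 𝟙 over 3 values
r1 m[φ0→P] = [T, T, T]
r1 m[φ0→M] = [F, T, T]
r1 m[φ1→P] = [T, T, T]
r1 m[φ1→L] = [T, T, T]
r1 m[φ2→M] = [F, T, F]
r1 m[φ3→P] = [F, T, T]
r1 m[φ4→L] = [T, F, F]
r1 m[φ5→M] = [F, T, T]
r1 m[P→φ0] = [T, T, T]
r1 m[P→φ1] = [T, T, T]
r1 m[P→φ3] = [T, T, T]
r1 m[M→φ0] = [T, T, T]
r1 m[M→φ2] = [T, T, T]
r1 m[M→φ5] = [T, T, T]
r1 m[L→φ1] = [T, T, T]
r1 m[L→φ4] = [T, T, T]
r2 m[φ0→P] = [T, T, T]
r2 m[φ0→M] = [F, T, T]
r2 m[φ1→P] = [T, T, T]
r2 m[φ1→L] = [T, T, T]
r2 m[φ2→M] = [F, T, F]
r2 m[φ3→P] = [F, T, T]
r2 m[φ4→L] = [T, F, F]
r2 m[φ5→M] = [F, T, T]
r2 m[P→φ0] = [F, T, T]
r2 m[P→φ1] = [F, T, T]
r2 m[P→φ3] = [T, T, T]
r2 m[M→φ0] = [F, T, F]
r2 m[M→φ2] = [F, T, T]
r2 m[M→φ5] = [F, T, F]
r2 m[L→φ1] = [T, F, F]
r2 m[L→φ4] = [T, T, T]
r3 m[φ0→P] = [T, T, T]
r3 m[φ0→M] = [F, T, T]
r3 m[φ1→P] = [F, T, T]
r3 m[φ1→L] = [T, T, T]
r3 m[φ2→M] = [F, T, F]
r3 m[φ3→P] = [F, T, T]
r3 m[φ4→L] = [T, F, F]
r3 m[φ5→M] = [F, T, T]
r3 m[P→φ0] = [F, T, T]
r3 m[P→φ1] = [F, T, T]
r3 m[P→φ3] = [T, T, T]
r3 m[M→φ0] = [F, T, F]
r3 m[M→φ2] = [F, T, T]
r3 m[M→φ5] = [F, T, F]
r3 m[L→φ1] = [T, F, F]
r3 m[L→φ4] = [T, T, T]
r4 m[φ0→P] = [T, T, T]
r4 m[φ0→M] = [F, T, T]
r4 m[φ1→P] = [F, T, T]
r4 m[φ1→L] = [T, T, T]
r4 m[φ2→M] = [F, T, F]
r4 m[φ3→P] = [F, T, T]
r4 m[φ4→L] = [T, F, F]
r4 m[φ5→M] = [F, T, T]
r4 m[P→φ0] = [F, T, T]
r4 m[P→φ1] = [F, T, T]
r4 m[P→φ3] = [F, T, T]
r4 m[M→φ0] = [F, T, F]
r4 m[M→φ2] = [F, T, T]
r4 m[M→φ5] = [F, T, F]
r4 m[L→φ1] = [T, F, F]
r4 m[L→φ4] = [T, T, T]
r5 m[φ0→P] = [T, T, T]
r5 m[φ0→M] = [F, T, T]
r5 m[φ1→P] = [F, T, T]
r5 m[φ1→L] = [T, T, T]
r5 m[φ2→M] = [F, T, F]
r5 m[φ3→P] = [F, T, T]
r5 m[φ4→L] = [T, F, F]
r5 m[φ5→M] = [F, T, T]
r5 m[P→φ0] = [F, T, T]
r5 m[P→φ1] = [F, T, T]
r5 m[P→φ3] = [F, T, T]
r5 m[M→φ0] = [F, T, F]
r5 m[M→φ2] = [F, T, T]
r5 m[M→φ5] = [F, T, F]
r5 m[L→φ1] = [T, F, F]
r5 m[L→φ4] = [T, T, T]
fixed point reached at round 5
b[L] = ⊗ incoming = [T, F, F]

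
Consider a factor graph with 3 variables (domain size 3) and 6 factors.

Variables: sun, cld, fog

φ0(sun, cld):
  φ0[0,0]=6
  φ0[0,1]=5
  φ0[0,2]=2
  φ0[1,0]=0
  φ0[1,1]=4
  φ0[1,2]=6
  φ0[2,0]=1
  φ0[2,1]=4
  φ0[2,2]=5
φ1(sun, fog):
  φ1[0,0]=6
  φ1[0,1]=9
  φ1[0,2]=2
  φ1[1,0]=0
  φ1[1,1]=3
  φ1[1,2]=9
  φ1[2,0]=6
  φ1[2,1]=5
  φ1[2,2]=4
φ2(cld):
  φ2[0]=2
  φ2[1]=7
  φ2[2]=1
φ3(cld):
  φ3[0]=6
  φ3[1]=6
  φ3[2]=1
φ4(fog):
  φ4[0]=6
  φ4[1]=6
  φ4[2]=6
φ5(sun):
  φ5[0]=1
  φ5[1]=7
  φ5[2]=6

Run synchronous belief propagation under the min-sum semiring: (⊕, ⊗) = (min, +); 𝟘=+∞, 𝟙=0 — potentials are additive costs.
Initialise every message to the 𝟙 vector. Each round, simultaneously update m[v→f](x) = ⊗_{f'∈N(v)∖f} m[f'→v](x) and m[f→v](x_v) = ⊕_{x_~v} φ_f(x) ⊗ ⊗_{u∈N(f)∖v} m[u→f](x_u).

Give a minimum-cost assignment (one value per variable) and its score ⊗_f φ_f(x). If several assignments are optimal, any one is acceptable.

assignment: (sun=0, cld=2, fog=2); score = 13

init: all messages = 𝟙 over 3 values
r1 m[φ0→sun] = [2, 0, 1]
r1 m[φ0→cld] = [0, 4, 2]
r1 m[φ1→sun] = [2, 0, 4]
r1 m[φ1→fog] = [0, 3, 2]
r1 m[φ2→cld] = [2, 7, 1]
r1 m[φ3→cld] = [6, 6, 1]
r1 m[φ4→fog] = [6, 6, 6]
r1 m[φ5→sun] = [1, 7, 6]
r1 m[sun→φ0] = [0, 0, 0]
r1 m[sun→φ1] = [0, 0, 0]
r1 m[sun→φ5] = [0, 0, 0]
r1 m[cld→φ0] = [0, 0, 0]
r1 m[cld→φ2] = [0, 0, 0]
r1 m[cld→φ3] = [0, 0, 0]
r1 m[fog→φ1] = [0, 0, 0]
r1 m[fog→φ4] = [0, 0, 0]
r2 m[φ0→sun] = [2, 0, 1]
r2 m[φ0→cld] = [0, 4, 2]
r2 m[φ1→sun] = [2, 0, 4]
r2 m[φ1→fog] = [0, 3, 2]
r2 m[φ2→cld] = [2, 7, 1]
r2 m[φ3→cld] = [6, 6, 1]
r2 m[φ4→fog] = [6, 6, 6]
r2 m[φ5→sun] = [1, 7, 6]
r2 m[sun→φ0] = [3, 7, 10]
r2 m[sun→φ1] = [3, 7, 7]
r2 m[sun→φ5] = [4, 0, 5]
r2 m[cld→φ0] = [8, 13, 2]
r2 m[cld→φ2] = [6, 10, 3]
r2 m[cld→φ3] = [2, 11, 3]
r2 m[fog→φ1] = [6, 6, 6]
r2 m[fog→φ4] = [0, 3, 2]
r3 m[φ0→sun] = [4, 8, 7]
r3 m[φ0→cld] = [7, 8, 5]
r3 m[φ1→sun] = [8, 6, 10]
r3 m[φ1→fog] = [7, 10, 5]
r3 m[φ2→cld] = [2, 7, 1]
r3 m[φ3→cld] = [6, 6, 1]
r3 m[φ4→fog] = [6, 6, 6]
r3 m[φ5→sun] = [1, 7, 6]
r3 m[sun→φ0] = [3, 7, 10]
r3 m[sun→φ1] = [3, 7, 7]
r3 m[sun→φ5] = [4, 0, 5]
r3 m[cld→φ0] = [8, 13, 2]
r3 m[cld→φ2] = [6, 10, 3]
r3 m[cld→φ3] = [2, 11, 3]
r3 m[fog→φ1] = [6, 6, 6]
r3 m[fog→φ4] = [0, 3, 2]
r4 m[φ0→sun] = [4, 8, 7]
r4 m[φ0→cld] = [7, 8, 5]
r4 m[φ1→sun] = [8, 6, 10]
r4 m[φ1→fog] = [7, 10, 5]
r4 m[φ2→cld] = [2, 7, 1]
r4 m[φ3→cld] = [6, 6, 1]
r4 m[φ4→fog] = [6, 6, 6]
r4 m[φ5→sun] = [1, 7, 6]
r4 m[sun→φ0] = [9, 13, 16]
r4 m[sun→φ1] = [5, 15, 13]
r4 m[sun→φ5] = [12, 14, 17]
r4 m[cld→φ0] = [8, 13, 2]
r4 m[cld→φ2] = [13, 14, 6]
r4 m[cld→φ3] = [9, 15, 6]
r4 m[fog→φ1] = [6, 6, 6]
r4 m[fog→φ4] = [7, 10, 5]
r5 m[φ0→sun] = [4, 8, 7]
r5 m[φ0→cld] = [13, 14, 11]
r5 m[φ1→sun] = [8, 6, 10]
r5 m[φ1→fog] = [11, 14, 7]
r5 m[φ2→cld] = [2, 7, 1]
r5 m[φ3→cld] = [6, 6, 1]
r5 m[φ4→fog] = [6, 6, 6]
r5 m[φ5→sun] = [1, 7, 6]
r5 m[sun→φ0] = [9, 13, 16]
r5 m[sun→φ1] = [5, 15, 13]
r5 m[sun→φ5] = [12, 14, 17]
r5 m[cld→φ0] = [8, 13, 2]
r5 m[cld→φ2] = [13, 14, 6]
r5 m[cld→φ3] = [9, 15, 6]
r5 m[fog→φ1] = [6, 6, 6]
r5 m[fog→φ4] = [7, 10, 5]
r6 m[φ0→sun] = [4, 8, 7]
r6 m[φ0→cld] = [13, 14, 11]
r6 m[φ1→sun] = [8, 6, 10]
r6 m[φ1→fog] = [11, 14, 7]
r6 m[φ2→cld] = [2, 7, 1]
r6 m[φ3→cld] = [6, 6, 1]
r6 m[φ4→fog] = [6, 6, 6]
r6 m[φ5→sun] = [1, 7, 6]
r6 m[sun→φ0] = [9, 13, 16]
r6 m[sun→φ1] = [5, 15, 13]
r6 m[sun→φ5] = [12, 14, 17]
r6 m[cld→φ0] = [8, 13, 2]
r6 m[cld→φ2] = [19, 20, 12]
r6 m[cld→φ3] = [15, 21, 12]
r6 m[fog→φ1] = [6, 6, 6]
r6 m[fog→φ4] = [11, 14, 7]
r7 m[φ0→sun] = [4, 8, 7]
r7 m[φ0→cld] = [13, 14, 11]
r7 m[φ1→sun] = [8, 6, 10]
r7 m[φ1→fog] = [11, 14, 7]
r7 m[φ2→cld] = [2, 7, 1]
r7 m[φ3→cld] = [6, 6, 1]
r7 m[φ4→fog] = [6, 6, 6]
r7 m[φ5→sun] = [1, 7, 6]
r7 m[sun→φ0] = [9, 13, 16]
r7 m[sun→φ1] = [5, 15, 13]
r7 m[sun→φ5] = [12, 14, 17]
r7 m[cld→φ0] = [8, 13, 2]
r7 m[cld→φ2] = [19, 20, 12]
r7 m[cld→φ3] = [15, 21, 12]
r7 m[fog→φ1] = [6, 6, 6]
r7 m[fog→φ4] = [11, 14, 7]
fixed point reached at round 7
traceback from sun: (sun=0, cld=2, fog=2), score=13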